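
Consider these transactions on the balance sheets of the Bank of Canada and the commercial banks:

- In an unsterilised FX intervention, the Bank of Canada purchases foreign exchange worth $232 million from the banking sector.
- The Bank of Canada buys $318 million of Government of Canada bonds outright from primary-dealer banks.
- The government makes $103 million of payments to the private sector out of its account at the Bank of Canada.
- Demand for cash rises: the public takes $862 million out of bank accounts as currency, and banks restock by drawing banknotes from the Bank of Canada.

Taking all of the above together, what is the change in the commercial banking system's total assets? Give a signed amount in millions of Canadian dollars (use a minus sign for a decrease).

-$759 million

FX purchase $232 million: just an asset swap on bank balance sheets → 0.
OMO purchase (from banks) $318 million: just an asset swap on bank balance sheets → 0.
Government spending $103 million: bank balance sheets expand → +$103M.
Currency withdrawal $862 million: bank balance sheets shrink → −$862M.
Net: 0 + 0 + 103 − 862 = -$759 million.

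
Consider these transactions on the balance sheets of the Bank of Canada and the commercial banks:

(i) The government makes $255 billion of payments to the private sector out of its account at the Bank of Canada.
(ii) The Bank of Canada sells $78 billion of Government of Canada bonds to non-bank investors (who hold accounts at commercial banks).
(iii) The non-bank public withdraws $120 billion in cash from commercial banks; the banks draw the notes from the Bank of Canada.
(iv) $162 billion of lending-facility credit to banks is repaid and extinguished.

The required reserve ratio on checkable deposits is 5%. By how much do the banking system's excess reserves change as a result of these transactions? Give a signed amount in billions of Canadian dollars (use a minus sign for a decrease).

Government spending $255 billion: reserves +$255B, deposits +$255B.
Asset sale (to non-banks) $78 billion: reserves −$78B, deposits −$78B.
Currency withdrawal $120 billion: reserves −$120B, deposits −$120B.
Discount-window repayment $162 billion: reserves −$162B, deposits 0.
Totals: Δreserves = −$105B, Δdeposits = +$57B.
Δrequired reserves = 5% × +$57B = +$2.85B.
Δexcess reserves = Δreserves − Δrequired = −$105B − (+$2.85B) = -$107.85 billion.

-$107.85 billion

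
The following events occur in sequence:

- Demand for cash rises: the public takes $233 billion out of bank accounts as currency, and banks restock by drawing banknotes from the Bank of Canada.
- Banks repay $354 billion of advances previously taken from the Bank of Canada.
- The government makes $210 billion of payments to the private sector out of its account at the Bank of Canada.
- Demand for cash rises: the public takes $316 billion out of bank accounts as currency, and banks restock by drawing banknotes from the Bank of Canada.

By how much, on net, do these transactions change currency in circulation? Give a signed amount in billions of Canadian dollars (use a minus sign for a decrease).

Currency withdrawal $233 billion: notes leave the central bank → +$233B.
Discount-window repayment $354 billion: no currency enters or leaves circulation → 0.
Government spending $210 billion: no currency enters or leaves circulation → 0.
Currency withdrawal $316 billion: notes leave the central bank → +$316B.
Net: 233 + 0 + 0 + 316 = +$549 billion.

+$549 billion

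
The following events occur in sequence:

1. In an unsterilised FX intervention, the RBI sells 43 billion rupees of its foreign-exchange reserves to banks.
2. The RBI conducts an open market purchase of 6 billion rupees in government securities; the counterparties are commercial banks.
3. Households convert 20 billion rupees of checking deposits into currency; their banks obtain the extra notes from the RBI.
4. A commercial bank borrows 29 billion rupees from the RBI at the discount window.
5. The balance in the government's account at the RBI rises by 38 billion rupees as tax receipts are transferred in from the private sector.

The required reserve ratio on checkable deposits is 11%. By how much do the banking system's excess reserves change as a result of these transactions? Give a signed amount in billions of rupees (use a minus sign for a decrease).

FX sale 43 billion rupees: reserves −43B, deposits 0.
OMO purchase (from banks) 6 billion rupees: reserves +6B, deposits 0.
Currency withdrawal 20 billion rupees: reserves −20B, deposits −20B.
Discount-window loan 29 billion rupees: reserves +29B, deposits 0.
Government account inflow 38 billion rupees: reserves −38B, deposits −38B.
Totals: Δreserves = −66B, Δdeposits = −58B.
Δrequired reserves = 11% × −58B = −6.38B.
Δexcess reserves = Δreserves − Δrequired = −66B − (−6.38B) = -59.62 billion.

-59.62 billion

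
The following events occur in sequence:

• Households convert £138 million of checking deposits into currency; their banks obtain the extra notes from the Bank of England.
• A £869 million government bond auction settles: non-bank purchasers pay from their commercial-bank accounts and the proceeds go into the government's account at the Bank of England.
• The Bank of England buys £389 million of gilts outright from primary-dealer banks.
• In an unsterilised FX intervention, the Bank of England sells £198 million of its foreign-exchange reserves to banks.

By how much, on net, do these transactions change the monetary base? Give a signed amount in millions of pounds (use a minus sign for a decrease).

Currency withdrawal £138 million: just a shift between currency and reserves — both are base money → 0.
Government account inflow £869 million: reserves shift to a non-base liability → −£869M.
OMO purchase (from banks) £389 million: Bank of England balance sheet expands → +£389M.
FX sale £198 million: Bank of England balance sheet contracts → −£198M.
Net: 0 − 869 + 389 − 198 = -£678 million.

-£678 million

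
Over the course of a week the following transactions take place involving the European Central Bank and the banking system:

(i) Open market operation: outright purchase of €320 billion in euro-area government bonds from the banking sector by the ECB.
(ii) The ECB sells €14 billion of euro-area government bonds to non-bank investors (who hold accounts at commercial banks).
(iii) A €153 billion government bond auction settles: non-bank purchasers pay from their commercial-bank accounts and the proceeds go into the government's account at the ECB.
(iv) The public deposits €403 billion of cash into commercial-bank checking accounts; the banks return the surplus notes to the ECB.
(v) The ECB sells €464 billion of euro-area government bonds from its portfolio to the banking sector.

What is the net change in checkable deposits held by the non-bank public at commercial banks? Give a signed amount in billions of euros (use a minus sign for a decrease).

ECB balance sheet:
  Assets:      Securities −€158B
  Liabilities: Bank reserves +€92B, Currency in circulation −€403B, Government deposits +€153B
Commercial banking system:
  Assets:      Reserves at CB +€92B, Securities +€144B
  Liabilities: Checkable deposits +€236B
So the change in checkable deposits held by the non-bank public at commercial banks is +€236 billion.

+€236 billion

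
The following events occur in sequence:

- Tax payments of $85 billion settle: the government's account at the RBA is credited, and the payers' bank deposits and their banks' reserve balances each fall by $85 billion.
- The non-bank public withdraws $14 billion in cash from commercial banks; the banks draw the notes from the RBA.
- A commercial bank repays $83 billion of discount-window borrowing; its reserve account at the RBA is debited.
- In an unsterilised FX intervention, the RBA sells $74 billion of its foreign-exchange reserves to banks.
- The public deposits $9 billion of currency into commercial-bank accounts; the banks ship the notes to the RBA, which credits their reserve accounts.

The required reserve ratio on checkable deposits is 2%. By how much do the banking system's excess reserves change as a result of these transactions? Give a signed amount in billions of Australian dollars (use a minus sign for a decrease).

-$245.2 billion

Government account inflow $85 billion: reserves −$85B, deposits −$85B.
Currency withdrawal $14 billion: reserves −$14B, deposits −$14B.
Discount-window repayment $83 billion: reserves −$83B, deposits 0.
FX sale $74 billion: reserves −$74B, deposits 0.
Currency deposit $9 billion: reserves +$9B, deposits +$9B.
Totals: Δreserves = −$247B, Δdeposits = −$90B.
Δrequired reserves = 2% × −$90B = −$1.8B.
Δexcess reserves = Δreserves − Δrequired = −$247B − (−$1.8B) = -$245.2 billion.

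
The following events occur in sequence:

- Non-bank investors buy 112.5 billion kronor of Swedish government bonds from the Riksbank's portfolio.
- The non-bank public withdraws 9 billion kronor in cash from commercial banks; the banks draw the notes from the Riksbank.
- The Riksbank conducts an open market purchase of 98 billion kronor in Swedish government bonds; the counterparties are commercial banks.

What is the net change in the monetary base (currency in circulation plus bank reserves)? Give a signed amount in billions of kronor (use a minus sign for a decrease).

-14.5 billion

Asset sale (to non-banks) 112.5 billion kronor: Riksbank balance sheet contracts → −112.5B.
Currency withdrawal 9 billion kronor: just a shift between currency and reserves — both are base money → 0.
OMO purchase (from banks) 98 billion kronor: Riksbank balance sheet expands → +98B.
Net: −112.5 + 0 + 98 = -14.5 billion.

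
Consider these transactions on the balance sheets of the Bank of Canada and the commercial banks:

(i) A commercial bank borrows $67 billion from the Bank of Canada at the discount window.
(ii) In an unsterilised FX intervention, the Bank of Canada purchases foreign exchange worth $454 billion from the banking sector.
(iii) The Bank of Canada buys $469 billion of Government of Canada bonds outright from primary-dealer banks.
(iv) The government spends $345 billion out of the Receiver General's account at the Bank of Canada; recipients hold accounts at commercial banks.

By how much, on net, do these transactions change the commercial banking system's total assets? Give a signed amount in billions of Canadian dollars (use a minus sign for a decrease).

Discount-window loan $67 billion: bank balance sheets expand → +$67B.
FX purchase $454 billion: just an asset swap on bank balance sheets → 0.
OMO purchase (from banks) $469 billion: just an asset swap on bank balance sheets → 0.
Government spending $345 billion: bank balance sheets expand → +$345B.
Net: 67 + 0 + 0 + 345 = +$412 billion.

+$412 billion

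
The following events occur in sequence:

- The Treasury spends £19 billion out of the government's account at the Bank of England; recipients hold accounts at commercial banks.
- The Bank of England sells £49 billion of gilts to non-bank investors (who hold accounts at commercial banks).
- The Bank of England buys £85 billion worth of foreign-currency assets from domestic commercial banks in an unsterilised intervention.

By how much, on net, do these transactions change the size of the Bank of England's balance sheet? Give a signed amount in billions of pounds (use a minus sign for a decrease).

+£36 billion

Bank of England balance sheet:
  Assets:      Securities −£49B, Foreign assets +£85B
  Liabilities: Bank reserves +£55B, Government deposits −£19B
Commercial banking system:
  Assets:      Reserves at CB +£55B, Foreign assets −£85B
  Liabilities: Checkable deposits −£30B
Change in total Bank of England assets = +£36 billion.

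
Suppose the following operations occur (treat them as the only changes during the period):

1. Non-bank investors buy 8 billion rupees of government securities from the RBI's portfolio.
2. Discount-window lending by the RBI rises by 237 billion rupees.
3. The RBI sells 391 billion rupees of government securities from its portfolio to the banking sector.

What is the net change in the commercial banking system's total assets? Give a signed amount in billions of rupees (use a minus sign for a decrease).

RBI balance sheet:
  Assets:      Securities −399B, Loans to banks +237B
  Liabilities: Bank reserves −162B
Commercial banking system:
  Assets:      Reserves at CB −162B, Securities +391B
  Liabilities: Checkable deposits −8B, Borrowings from CB +237B
Change in total bank assets = +229 billion.

+229 billion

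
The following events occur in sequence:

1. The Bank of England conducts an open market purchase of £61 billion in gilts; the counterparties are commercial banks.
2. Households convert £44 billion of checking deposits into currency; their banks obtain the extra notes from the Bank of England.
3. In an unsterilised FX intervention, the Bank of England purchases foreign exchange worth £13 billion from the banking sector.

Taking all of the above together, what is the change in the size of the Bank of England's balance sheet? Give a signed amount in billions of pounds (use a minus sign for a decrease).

Bank of England balance sheet:
  Assets:      Securities +£61B, Foreign assets +£13B
  Liabilities: Bank reserves +£30B, Currency in circulation +£44B
Change in total Bank of England assets = +£74 billion.

+£74 billion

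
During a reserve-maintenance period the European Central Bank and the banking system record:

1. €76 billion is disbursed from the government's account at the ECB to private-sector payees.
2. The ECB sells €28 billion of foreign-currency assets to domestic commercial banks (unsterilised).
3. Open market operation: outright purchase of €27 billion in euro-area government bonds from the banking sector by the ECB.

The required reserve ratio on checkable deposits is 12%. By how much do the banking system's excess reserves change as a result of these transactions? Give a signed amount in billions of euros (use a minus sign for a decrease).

+€65.88 billion

Government spending €76 billion: reserves +€76B, deposits +€76B.
FX sale €28 billion: reserves −€28B, deposits 0.
OMO purchase (from banks) €27 billion: reserves +€27B, deposits 0.
Totals: Δreserves = +€75B, Δdeposits = +€76B.
Δrequired reserves = 12% × +€76B = +€9.12B.
Δexcess reserves = Δreserves − Δrequired = +€75B − (+€9.12B) = +€65.88 billion.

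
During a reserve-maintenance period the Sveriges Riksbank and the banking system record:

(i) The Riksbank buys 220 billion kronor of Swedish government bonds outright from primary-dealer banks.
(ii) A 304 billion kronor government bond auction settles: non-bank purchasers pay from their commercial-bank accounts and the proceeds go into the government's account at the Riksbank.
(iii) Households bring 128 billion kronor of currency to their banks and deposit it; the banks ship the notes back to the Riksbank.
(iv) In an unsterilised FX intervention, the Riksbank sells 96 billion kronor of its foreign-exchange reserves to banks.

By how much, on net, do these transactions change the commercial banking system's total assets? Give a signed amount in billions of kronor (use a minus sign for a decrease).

-176 billion

Riksbank balance sheet:
  Assets:      Securities +220B, Foreign assets −96B
  Liabilities: Bank reserves −52B, Currency in circulation −128B, Government deposits +304B
Commercial banking system:
  Assets:      Reserves at CB −52B, Securities −220B, Foreign assets +96B
  Liabilities: Checkable deposits −176B
Change in total bank assets = -176 billion.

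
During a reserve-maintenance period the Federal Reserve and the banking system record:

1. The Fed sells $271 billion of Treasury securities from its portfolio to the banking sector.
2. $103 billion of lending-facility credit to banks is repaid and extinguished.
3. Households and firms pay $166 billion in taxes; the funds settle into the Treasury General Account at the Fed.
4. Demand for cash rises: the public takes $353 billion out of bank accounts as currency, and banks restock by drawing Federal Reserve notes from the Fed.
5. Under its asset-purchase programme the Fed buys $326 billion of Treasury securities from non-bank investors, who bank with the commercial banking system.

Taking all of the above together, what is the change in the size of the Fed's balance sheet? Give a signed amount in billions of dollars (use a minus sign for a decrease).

-$48 billion

Fed balance sheet:
  Assets:      Securities +$55B, Loans to banks −$103B
  Liabilities: Bank reserves −$567B, Currency in circulation +$353B, Government deposits +$166B
Commercial banking system:
  Assets:      Reserves at CB −$567B, Securities +$271B
  Liabilities: Checkable deposits −$193B, Borrowings from CB −$103B
Change in total Fed assets = -$48 billion.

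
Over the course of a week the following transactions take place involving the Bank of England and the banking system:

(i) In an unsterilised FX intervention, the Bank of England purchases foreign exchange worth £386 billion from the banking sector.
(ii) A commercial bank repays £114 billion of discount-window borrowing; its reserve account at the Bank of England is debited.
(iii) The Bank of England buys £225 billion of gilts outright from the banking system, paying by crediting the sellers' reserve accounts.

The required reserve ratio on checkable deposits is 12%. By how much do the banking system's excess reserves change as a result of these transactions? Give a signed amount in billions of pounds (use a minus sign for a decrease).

+£497 billion

FX purchase £386 billion: reserves +£386B, deposits 0.
Discount-window repayment £114 billion: reserves −£114B, deposits 0.
OMO purchase (from banks) £225 billion: reserves +£225B, deposits 0.
Totals: Δreserves = +£497B, Δdeposits = 0.
Δrequired reserves = 12% × 0 = 0.
Δexcess reserves = Δreserves − Δrequired = +£497B − (0) = +£497 billion.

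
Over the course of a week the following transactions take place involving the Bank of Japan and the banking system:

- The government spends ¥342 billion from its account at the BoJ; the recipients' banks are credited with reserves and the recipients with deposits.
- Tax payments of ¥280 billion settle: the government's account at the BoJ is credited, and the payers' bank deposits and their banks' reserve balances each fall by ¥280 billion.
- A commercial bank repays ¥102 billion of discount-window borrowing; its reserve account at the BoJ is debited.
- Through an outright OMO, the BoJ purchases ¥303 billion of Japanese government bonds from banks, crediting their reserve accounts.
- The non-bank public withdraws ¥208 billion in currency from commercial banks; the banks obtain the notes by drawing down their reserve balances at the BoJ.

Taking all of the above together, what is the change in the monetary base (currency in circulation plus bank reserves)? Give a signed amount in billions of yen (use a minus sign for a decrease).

+¥263 billion

Government spending ¥342 billion: a non-base liability converts back to reserves → +¥342B.
Government account inflow ¥280 billion: reserves shift to a non-base liability → −¥280B.
Discount-window repayment ¥102 billion: BoJ balance sheet contracts → −¥102B.
OMO purchase (from banks) ¥303 billion: BoJ balance sheet expands → +¥303B.
Currency withdrawal ¥208 billion: just a shift between currency and reserves — both are base money → 0.
Net: 342 − 280 − 102 + 303 + 0 = +¥263 billion.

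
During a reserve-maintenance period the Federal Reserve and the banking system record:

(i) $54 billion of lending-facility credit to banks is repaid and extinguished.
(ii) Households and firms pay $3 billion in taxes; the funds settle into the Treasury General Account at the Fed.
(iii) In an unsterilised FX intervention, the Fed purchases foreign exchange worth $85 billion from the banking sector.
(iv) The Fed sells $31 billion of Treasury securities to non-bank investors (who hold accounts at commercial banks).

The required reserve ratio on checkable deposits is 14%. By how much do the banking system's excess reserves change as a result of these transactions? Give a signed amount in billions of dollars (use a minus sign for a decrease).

+$1.76 billion

Discount-window repayment $54 billion: reserves −$54B, deposits 0.
Government account inflow $3 billion: reserves −$3B, deposits −$3B.
FX purchase $85 billion: reserves +$85B, deposits 0.
Asset sale (to non-banks) $31 billion: reserves −$31B, deposits −$31B.
Totals: Δreserves = −$3B, Δdeposits = −$34B.
Δrequired reserves = 14% × −$34B = −$4.76B.
Δexcess reserves = Δreserves − Δrequired = −$3B − (−$4.76B) = +$1.76 billion.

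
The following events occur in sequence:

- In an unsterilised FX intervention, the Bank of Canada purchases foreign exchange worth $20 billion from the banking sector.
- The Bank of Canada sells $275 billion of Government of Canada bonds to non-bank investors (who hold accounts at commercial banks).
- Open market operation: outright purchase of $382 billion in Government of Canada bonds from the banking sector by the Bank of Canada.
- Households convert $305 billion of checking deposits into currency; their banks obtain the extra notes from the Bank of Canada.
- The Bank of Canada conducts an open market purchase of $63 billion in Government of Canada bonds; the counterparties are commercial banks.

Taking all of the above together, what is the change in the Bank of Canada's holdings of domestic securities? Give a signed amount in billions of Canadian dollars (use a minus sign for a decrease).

FX purchase $20 billion: the Bank of Canada's securities portfolio is untouched → 0.
Asset sale (to non-banks) $275 billion: securities removed from the Bank of Canada's portfolio → −$275B.
OMO purchase (from banks) $382 billion: securities added to the Bank of Canada's portfolio → +$382B.
Currency withdrawal $305 billion: the Bank of Canada's securities portfolio is untouched → 0.
OMO purchase (from banks) $63 billion: securities added to the Bank of Canada's portfolio → +$63B.
Net: 0 − 275 + 382 + 0 + 63 = +$170 billion.

+$170 billion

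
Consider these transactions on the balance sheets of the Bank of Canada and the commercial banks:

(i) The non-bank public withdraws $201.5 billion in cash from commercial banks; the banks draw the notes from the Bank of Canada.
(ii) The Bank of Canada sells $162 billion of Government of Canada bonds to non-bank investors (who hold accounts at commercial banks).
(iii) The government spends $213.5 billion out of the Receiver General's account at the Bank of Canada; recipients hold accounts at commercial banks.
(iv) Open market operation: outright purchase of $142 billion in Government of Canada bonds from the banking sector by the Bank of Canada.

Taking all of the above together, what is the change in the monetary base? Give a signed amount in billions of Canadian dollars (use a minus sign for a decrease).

Bank of Canada balance sheet:
  Assets:      Securities −$20B
  Liabilities: Bank reserves −$8B, Currency in circulation +$201.5B, Government deposits −$213.5B
Commercial banking system:
  Assets:      Reserves at CB −$8B, Securities −$142B
  Liabilities: Checkable deposits −$150B
Monetary base = currency + reserves: +$201.5B + (−$8B) = +$193.5 billion.

+$193.5 billion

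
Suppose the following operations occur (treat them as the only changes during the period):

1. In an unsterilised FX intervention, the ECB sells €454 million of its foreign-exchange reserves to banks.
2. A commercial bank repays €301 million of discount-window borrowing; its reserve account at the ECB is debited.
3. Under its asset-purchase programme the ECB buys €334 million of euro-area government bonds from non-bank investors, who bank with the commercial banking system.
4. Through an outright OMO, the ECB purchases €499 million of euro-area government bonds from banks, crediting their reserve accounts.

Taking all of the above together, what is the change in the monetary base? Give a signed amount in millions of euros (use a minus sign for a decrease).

ECB balance sheet:
  Assets:      Securities +€833M, Loans to banks −€301M, Foreign assets −€454M
  Liabilities: Bank reserves +€78M
Commercial banking system:
  Assets:      Reserves at CB +€78M, Securities −€499M, Foreign assets +€454M
  Liabilities: Checkable deposits +€334M, Borrowings from CB −€301M
Monetary base = currency + reserves: 0 + (+€78M) = +€78 million.

+€78 million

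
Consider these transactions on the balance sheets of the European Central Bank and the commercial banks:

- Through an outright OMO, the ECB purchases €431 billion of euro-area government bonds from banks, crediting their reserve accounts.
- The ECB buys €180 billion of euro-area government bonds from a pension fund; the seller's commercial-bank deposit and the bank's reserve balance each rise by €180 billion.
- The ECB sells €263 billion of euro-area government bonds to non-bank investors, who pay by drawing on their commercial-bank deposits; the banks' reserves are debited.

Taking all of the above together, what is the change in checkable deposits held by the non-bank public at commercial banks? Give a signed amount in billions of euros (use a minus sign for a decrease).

ECB balance sheet:
  Assets:      Securities +€348B
  Liabilities: Bank reserves +€348B
Commercial banking system:
  Assets:      Reserves at CB +€348B, Securities −€431B
  Liabilities: Checkable deposits −€83B
So the change in checkable deposits held by the non-bank public at commercial banks is -€83 billion.

-€83 billion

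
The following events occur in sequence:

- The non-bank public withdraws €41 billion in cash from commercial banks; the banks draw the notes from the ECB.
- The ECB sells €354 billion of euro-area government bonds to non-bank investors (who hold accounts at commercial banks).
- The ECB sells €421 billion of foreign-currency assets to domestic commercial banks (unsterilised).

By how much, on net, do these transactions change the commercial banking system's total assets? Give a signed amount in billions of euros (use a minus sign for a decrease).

ECB balance sheet:
  Assets:      Securities −€354B, Foreign assets −€421B
  Liabilities: Bank reserves −€816B, Currency in circulation +€41B
Commercial banking system:
  Assets:      Reserves at CB −€816B, Foreign assets +€421B
  Liabilities: Checkable deposits −€395B
Change in total bank assets = -€395 billion.

-€395 billion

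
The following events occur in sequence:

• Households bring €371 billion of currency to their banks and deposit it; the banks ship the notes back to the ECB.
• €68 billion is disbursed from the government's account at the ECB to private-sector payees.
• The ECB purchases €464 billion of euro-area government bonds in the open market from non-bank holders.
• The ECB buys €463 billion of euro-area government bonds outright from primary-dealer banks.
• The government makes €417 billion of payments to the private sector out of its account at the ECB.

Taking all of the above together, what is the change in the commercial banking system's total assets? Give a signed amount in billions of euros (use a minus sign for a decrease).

+€1320 billion

Currency deposit €371 billion: bank balance sheets expand → +€371B.
Government spending €68 billion: bank balance sheets expand → +€68B.
Asset purchase (from non-banks) €464 billion: bank balance sheets expand → +€464B.
OMO purchase (from banks) €463 billion: just an asset swap on bank balance sheets → 0.
Government spending €417 billion: bank balance sheets expand → +€417B.
Net: 371 + 68 + 464 + 0 + 417 = +€1320 billion.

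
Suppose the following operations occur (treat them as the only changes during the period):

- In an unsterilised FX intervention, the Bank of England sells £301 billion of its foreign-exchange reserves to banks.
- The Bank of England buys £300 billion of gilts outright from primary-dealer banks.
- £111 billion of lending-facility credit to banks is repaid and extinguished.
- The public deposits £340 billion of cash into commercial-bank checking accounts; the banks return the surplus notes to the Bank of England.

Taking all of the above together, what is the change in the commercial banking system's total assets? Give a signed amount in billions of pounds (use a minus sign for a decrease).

+£229 billion

FX sale £301 billion: just an asset swap on bank balance sheets → 0.
OMO purchase (from banks) £300 billion: just an asset swap on bank balance sheets → 0.
Discount-window repayment £111 billion: bank balance sheets shrink → −£111B.
Currency deposit £340 billion: bank balance sheets expand → +£340B.
Net: 0 + 0 − 111 + 340 = +£229 billion.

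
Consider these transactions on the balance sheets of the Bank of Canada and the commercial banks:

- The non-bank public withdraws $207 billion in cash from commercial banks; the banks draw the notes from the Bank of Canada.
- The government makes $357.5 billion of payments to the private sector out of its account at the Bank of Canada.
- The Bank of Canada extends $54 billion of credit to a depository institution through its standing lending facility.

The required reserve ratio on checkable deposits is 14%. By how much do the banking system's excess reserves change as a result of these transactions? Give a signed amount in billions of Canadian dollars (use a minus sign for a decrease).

Currency withdrawal $207 billion: reserves −$207B, deposits −$207B.
Government spending $357.5 billion: reserves +$357.5B, deposits +$357.5B.
Discount-window loan $54 billion: reserves +$54B, deposits 0.
Totals: Δreserves = +$204.5B, Δdeposits = +$150.5B.
Δrequired reserves = 14% × +$150.5B = +$21.07B.
Δexcess reserves = Δreserves − Δrequired = +$204.5B − (+$21.07B) = +$183.43 billion.

+$183.43 billion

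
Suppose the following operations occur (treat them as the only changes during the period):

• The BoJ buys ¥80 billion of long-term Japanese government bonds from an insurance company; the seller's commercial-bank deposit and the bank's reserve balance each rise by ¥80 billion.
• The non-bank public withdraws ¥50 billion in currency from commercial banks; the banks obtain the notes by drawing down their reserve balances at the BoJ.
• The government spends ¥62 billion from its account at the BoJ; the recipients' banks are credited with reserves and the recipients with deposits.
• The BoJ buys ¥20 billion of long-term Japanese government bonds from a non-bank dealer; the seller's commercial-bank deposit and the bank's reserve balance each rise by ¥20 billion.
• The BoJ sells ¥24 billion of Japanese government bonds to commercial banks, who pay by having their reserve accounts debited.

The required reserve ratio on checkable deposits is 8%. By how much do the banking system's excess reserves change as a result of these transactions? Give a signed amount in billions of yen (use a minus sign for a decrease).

Asset purchase (from non-banks) ¥80 billion: reserves +¥80B, deposits +¥80B.
Currency withdrawal ¥50 billion: reserves −¥50B, deposits −¥50B.
Government spending ¥62 billion: reserves +¥62B, deposits +¥62B.
Asset purchase (from non-banks) ¥20 billion: reserves +¥20B, deposits +¥20B.
OMO sale (to banks) ¥24 billion: reserves −¥24B, deposits 0.
Totals: Δreserves = +¥88B, Δdeposits = +¥112B.
Δrequired reserves = 8% × +¥112B = +¥8.96B.
Δexcess reserves = Δreserves − Δrequired = +¥88B − (+¥8.96B) = +¥79.04 billion.

+¥79.04 billion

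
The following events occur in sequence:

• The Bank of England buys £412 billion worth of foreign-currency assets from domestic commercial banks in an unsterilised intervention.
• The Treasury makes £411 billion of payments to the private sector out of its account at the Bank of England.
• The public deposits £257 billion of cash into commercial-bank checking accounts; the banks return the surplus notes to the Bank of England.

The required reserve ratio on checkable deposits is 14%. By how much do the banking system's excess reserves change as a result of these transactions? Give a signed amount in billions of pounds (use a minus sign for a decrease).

FX purchase £412 billion: reserves +£412B, deposits 0.
Government spending £411 billion: reserves +£411B, deposits +£411B.
Currency deposit £257 billion: reserves +£257B, deposits +£257B.
Totals: Δreserves = +£1080B, Δdeposits = +£668B.
Δrequired reserves = 14% × +£668B = +£93.52B.
Δexcess reserves = Δreserves − Δrequired = +£1080B − (+£93.52B) = +£986.48 billion.

+£986.48 billion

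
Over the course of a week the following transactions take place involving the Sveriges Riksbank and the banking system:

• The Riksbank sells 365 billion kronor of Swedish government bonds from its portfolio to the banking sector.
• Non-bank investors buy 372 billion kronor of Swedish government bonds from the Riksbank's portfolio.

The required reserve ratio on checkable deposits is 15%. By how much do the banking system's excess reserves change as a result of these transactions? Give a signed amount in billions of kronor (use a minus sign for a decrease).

OMO sale (to banks) 365 billion kronor: reserves −365B, deposits 0.
Asset sale (to non-banks) 372 billion kronor: reserves −372B, deposits −372B.
Totals: Δreserves = −737B, Δdeposits = −372B.
Δrequired reserves = 15% × −372B = −55.8B.
Δexcess reserves = Δreserves − Δrequired = −737B − (−55.8B) = -681.2 billion.

-681.2 billion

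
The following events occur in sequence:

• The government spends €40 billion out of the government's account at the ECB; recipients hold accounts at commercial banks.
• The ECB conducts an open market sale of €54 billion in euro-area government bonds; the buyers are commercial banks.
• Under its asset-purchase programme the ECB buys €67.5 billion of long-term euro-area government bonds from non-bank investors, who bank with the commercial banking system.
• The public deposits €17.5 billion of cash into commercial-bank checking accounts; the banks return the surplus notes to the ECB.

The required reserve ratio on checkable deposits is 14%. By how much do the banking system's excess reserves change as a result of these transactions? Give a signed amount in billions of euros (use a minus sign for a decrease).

Government spending €40 billion: reserves +€40B, deposits +€40B.
OMO sale (to banks) €54 billion: reserves −€54B, deposits 0.
Asset purchase (from non-banks) €67.5 billion: reserves +€67.5B, deposits +€67.5B.
Currency deposit €17.5 billion: reserves +€17.5B, deposits +€17.5B.
Totals: Δreserves = +€71B, Δdeposits = +€125B.
Δrequired reserves = 14% × +€125B = +€17.5B.
Δexcess reserves = Δreserves − Δrequired = +€71B − (+€17.5B) = +€53.5 billion.

+€53.5 billion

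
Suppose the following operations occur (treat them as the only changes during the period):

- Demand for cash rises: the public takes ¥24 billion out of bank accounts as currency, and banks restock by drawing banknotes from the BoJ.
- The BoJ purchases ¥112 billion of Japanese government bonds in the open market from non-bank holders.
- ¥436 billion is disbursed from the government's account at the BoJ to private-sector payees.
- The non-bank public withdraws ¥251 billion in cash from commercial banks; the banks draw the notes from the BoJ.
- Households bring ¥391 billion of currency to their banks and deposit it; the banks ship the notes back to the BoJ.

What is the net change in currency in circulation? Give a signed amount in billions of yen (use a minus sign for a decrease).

Currency withdrawal ¥24 billion: notes leave the central bank → +¥24B.
Asset purchase (from non-banks) ¥112 billion: no currency enters or leaves circulation → 0.
Government spending ¥436 billion: no currency enters or leaves circulation → 0.
Currency withdrawal ¥251 billion: notes leave the central bank → +¥251B.
Currency deposit ¥391 billion: notes return to the central bank → −¥391B.
Net: 24 + 0 + 0 + 251 − 391 = -¥116 billion.

-¥116 billion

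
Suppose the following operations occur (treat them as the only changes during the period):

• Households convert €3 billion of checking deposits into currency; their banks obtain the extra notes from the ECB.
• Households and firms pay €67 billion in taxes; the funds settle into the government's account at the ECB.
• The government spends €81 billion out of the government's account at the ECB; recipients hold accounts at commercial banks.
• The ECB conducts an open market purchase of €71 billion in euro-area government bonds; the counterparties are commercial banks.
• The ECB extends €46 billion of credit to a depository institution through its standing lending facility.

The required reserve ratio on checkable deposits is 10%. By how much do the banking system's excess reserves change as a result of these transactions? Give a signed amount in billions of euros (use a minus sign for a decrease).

+€126.9 billion

Currency withdrawal €3 billion: reserves −€3B, deposits −€3B.
Government account inflow €67 billion: reserves −€67B, deposits −€67B.
Government spending €81 billion: reserves +€81B, deposits +€81B.
OMO purchase (from banks) €71 billion: reserves +€71B, deposits 0.
Discount-window loan €46 billion: reserves +€46B, deposits 0.
Totals: Δreserves = +€128B, Δdeposits = +€11B.
Δrequired reserves = 10% × +€11B = +€1.1B.
Δexcess reserves = Δreserves − Δrequired = +€128B − (+€1.1B) = +€126.9 billion.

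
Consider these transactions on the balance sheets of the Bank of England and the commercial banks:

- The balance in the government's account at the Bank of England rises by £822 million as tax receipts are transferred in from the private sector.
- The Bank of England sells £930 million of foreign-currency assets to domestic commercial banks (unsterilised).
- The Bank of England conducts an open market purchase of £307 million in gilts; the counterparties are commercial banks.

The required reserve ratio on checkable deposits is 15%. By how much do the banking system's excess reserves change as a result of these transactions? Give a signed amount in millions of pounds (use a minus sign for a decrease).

-£1321.7 million

Government account inflow £822 million: reserves −£822M, deposits −£822M.
FX sale £930 million: reserves −£930M, deposits 0.
OMO purchase (from banks) £307 million: reserves +£307M, deposits 0.
Totals: Δreserves = −£1445M, Δdeposits = −£822M.
Δrequired reserves = 15% × −£822M = −£123.3M.
Δexcess reserves = Δreserves − Δrequired = −£1445M − (−£123.3M) = -£1321.7 million.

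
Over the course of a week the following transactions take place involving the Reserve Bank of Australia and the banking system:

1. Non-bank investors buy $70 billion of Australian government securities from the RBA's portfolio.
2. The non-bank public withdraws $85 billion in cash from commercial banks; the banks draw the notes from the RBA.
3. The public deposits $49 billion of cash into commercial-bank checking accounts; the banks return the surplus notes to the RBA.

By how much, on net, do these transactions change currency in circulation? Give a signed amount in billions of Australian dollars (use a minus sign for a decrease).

RBA balance sheet:
  Assets:      Securities −$70B
  Liabilities: Bank reserves −$106B, Currency in circulation +$36B
Commercial banking system:
  Assets:      Reserves at CB −$106B
  Liabilities: Checkable deposits −$106B
So the change in currency in circulation is +$36 billion.

+$36 billion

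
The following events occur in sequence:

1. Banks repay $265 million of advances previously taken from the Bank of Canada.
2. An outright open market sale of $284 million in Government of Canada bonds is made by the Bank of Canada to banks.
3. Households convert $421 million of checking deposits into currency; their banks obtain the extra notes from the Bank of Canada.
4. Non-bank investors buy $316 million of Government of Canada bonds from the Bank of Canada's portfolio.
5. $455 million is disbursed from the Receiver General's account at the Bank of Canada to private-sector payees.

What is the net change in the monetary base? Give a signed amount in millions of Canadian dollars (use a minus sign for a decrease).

-$410 million

Discount-window repayment $265 million: Bank of Canada balance sheet contracts → −$265M.
OMO sale (to banks) $284 million: Bank of Canada balance sheet contracts → −$284M.
Currency withdrawal $421 million: just a shift between currency and reserves — both are base money → 0.
Asset sale (to non-banks) $316 million: Bank of Canada balance sheet contracts → −$316M.
Government spending $455 million: a non-base liability converts back to reserves → +$455M.
Net: −265 − 284 + 0 − 316 + 455 = -$410 million.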